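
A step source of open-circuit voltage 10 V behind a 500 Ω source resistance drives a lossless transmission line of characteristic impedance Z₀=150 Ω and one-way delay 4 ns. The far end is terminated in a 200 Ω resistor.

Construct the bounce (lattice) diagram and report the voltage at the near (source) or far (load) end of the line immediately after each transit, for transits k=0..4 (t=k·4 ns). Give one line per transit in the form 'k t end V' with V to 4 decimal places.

0 0 source 2.3077
1 4 load 2.6374
2 8 source 2.8149
3 12 load 2.8402
4 16 source 2.8539

Γ_L=0.142857, Γ_S=0.538462; launch V₁=10·150/650=2.307692
k=0 src: V=2.3077
k=1 load: inc=2.307692, refl=2.307692·0.142857=0.3297; V=0.000000+2.307692+0.329670=2.6374
k=2 src: inc=0.329670, refl=0.329670·0.538462=0.1775; V=2.307692+0.329670+0.177515=2.8149
k=3 load: inc=0.177515, refl=0.177515·0.142857=0.0254; V=2.637363+0.177515+0.025359=2.8402
k=4 src: inc=0.025359, refl=0.025359·0.538462=0.0137; V=2.814877+0.025359+0.013655=2.8539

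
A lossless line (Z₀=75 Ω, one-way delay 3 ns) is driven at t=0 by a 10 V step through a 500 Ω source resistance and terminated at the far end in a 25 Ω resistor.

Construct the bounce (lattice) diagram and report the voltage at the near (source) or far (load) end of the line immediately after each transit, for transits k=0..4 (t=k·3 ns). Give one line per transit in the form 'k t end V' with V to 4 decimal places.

Γ_L=-0.500000, Γ_S=0.739130; launch V₁=10·75/575=1.304348
k=0 src: V=1.3043
k=1 load: inc=1.304348, refl=1.304348·-0.500000=-0.6522; V=0.000000+1.304348+-0.652174=0.6522
k=2 src: inc=-0.652174, refl=-0.652174·0.739130=-0.4820; V=1.304348+-0.652174+-0.482042=0.1701
k=3 load: inc=-0.482042, refl=-0.482042·-0.500000=0.2410; V=0.652174+-0.482042+0.241021=0.4112
k=4 src: inc=0.241021, refl=0.241021·0.739130=0.1781; V=0.170132+0.241021+0.178146=0.5893

0 0 source 1.3043
1 3 load 0.6522
2 6 source 0.1701
3 9 load 0.4112
4 12 source 0.5893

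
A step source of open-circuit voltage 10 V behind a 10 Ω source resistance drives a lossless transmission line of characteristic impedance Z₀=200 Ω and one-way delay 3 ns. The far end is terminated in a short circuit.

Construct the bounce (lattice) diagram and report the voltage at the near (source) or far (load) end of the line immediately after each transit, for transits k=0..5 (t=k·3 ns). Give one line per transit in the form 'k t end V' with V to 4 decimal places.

Γ_L=-1.000000, Γ_S=-0.904762; launch V₁=10·200/210=9.523810
k=0 src: V=9.5238
k=1 load: inc=9.523810, refl=9.523810·-1.000000=-9.5238; V=0.000000+9.523810+-9.523810=0.0000
k=2 src: inc=-9.523810, refl=-9.523810·-0.904762=8.6168; V=9.523810+-9.523810+8.616780=8.6168
k=3 load: inc=8.616780, refl=8.616780·-1.000000=-8.6168; V=0.000000+8.616780+-8.616780=0.0000
k=4 src: inc=-8.616780, refl=-8.616780·-0.904762=7.7961; V=8.616780+-8.616780+7.796134=7.7961
k=5 load: inc=7.796134, refl=7.796134·-1.000000=-7.7961; V=0.000000+7.796134+-7.796134=0.0000

0 0 source 9.5238
1 3 load 0.0000
2 6 source 8.6168
3 9 load 0.0000
4 12 source 7.7961
5 15 load 0.0000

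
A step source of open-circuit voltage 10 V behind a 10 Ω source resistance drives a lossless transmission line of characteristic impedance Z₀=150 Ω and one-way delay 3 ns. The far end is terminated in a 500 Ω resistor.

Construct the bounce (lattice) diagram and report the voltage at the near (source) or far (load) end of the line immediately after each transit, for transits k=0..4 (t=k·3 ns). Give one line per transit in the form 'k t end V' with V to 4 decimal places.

Γ_L=0.538462, Γ_S=-0.875000; launch V₁=10·150/160=9.375000
k=0 src: V=9.3750
k=1 load: inc=9.375000, refl=9.375000·0.538462=5.0481; V=0.000000+9.375000+5.048077=14.4231
k=2 src: inc=5.048077, refl=5.048077·-0.875000=-4.4171; V=9.375000+5.048077+-4.417067=10.0060
k=3 load: inc=-4.417067, refl=-4.417067·0.538462=-2.3784; V=14.423077+-4.417067+-2.378421=7.6276
k=4 src: inc=-2.378421, refl=-2.378421·-0.875000=2.0811; V=10.006010+-2.378421+2.081118=9.7087

0 0 source 9.3750
1 3 load 14.4231
2 6 source 10.0060
3 9 load 7.6276
4 12 source 9.7087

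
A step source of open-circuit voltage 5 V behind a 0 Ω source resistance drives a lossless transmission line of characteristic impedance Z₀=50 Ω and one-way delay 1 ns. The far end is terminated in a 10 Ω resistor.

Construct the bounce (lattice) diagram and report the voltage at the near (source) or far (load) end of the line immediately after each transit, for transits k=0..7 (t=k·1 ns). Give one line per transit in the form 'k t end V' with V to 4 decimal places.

Γ_L=-0.666667, Γ_S=-1.000000; launch V₁=5·50/50=5.000000
k=0 src: V=5.0000
k=1 load: inc=5.000000, refl=5.000000·-0.666667=-3.3333; V=0.000000+5.000000+-3.333333=1.6667
k=2 src: inc=-3.333333, refl=-3.333333·-1.000000=3.3333; V=5.000000+-3.333333+3.333333=5.0000
k=3 load: inc=3.333333, refl=3.333333·-0.666667=-2.2222; V=1.666667+3.333333+-2.222222=2.7778
k=4 src: inc=-2.222222, refl=-2.222222·-1.000000=2.2222; V=5.000000+-2.222222+2.222222=5.0000
k=5 load: inc=2.222222, refl=2.222222·-0.666667=-1.4815; V=2.777778+2.222222+-1.481481=3.5185
k=6 src: inc=-1.481481, refl=-1.481481·-1.000000=1.4815; V=5.000000+-1.481481+1.481481=5.0000
k=7 load: inc=1.481481, refl=1.481481·-0.666667=-0.9877; V=3.518519+1.481481+-0.987654=4.0123

0 0 source 5.0000
1 1 load 1.6667
2 2 source 5.0000
3 3 load 2.7778
4 4 source 5.0000
5 5 load 3.5185
6 6 source 5.0000
7 7 load 4.0123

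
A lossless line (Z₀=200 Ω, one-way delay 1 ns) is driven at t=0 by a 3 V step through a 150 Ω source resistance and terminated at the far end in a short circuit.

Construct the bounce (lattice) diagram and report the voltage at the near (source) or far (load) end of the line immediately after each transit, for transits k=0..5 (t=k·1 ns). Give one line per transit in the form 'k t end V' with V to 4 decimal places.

0 0 source 1.7143
1 1 load 0.0000
2 2 source 0.2449
3 3 load 0.0000
4 4 source 0.0350
5 5 load 0.0000

Γ_L=-1.000000, Γ_S=-0.142857; launch V₁=3·200/350=1.714286
k=0 src: V=1.7143
k=1 load: inc=1.714286, refl=1.714286·-1.000000=-1.7143; V=0.000000+1.714286+-1.714286=0.0000
k=2 src: inc=-1.714286, refl=-1.714286·-0.142857=0.2449; V=1.714286+-1.714286+0.244898=0.2449
k=3 load: inc=0.244898, refl=0.244898·-1.000000=-0.2449; V=0.000000+0.244898+-0.244898=0.0000
k=4 src: inc=-0.244898, refl=-0.244898·-0.142857=0.0350; V=0.244898+-0.244898+0.034985=0.0350
k=5 load: inc=0.034985, refl=0.034985·-1.000000=-0.0350; V=0.000000+0.034985+-0.034985=0.0000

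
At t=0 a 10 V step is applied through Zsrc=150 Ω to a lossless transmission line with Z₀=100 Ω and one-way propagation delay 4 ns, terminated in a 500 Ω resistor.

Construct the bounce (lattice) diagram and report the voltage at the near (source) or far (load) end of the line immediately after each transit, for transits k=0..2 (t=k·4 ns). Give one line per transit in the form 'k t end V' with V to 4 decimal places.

Γ_L=0.666667, Γ_S=0.200000; launch V₁=10·100/250=4.000000
k=0 src: V=4.0000
k=1 load: inc=4.000000, refl=4.000000·0.666667=2.6667; V=0.000000+4.000000+2.666667=6.6667
k=2 src: inc=2.666667, refl=2.666667·0.200000=0.5333; V=4.000000+2.666667+0.533333=7.2000

0 0 source 4.0000
1 4 load 6.6667
2 8 source 7.2000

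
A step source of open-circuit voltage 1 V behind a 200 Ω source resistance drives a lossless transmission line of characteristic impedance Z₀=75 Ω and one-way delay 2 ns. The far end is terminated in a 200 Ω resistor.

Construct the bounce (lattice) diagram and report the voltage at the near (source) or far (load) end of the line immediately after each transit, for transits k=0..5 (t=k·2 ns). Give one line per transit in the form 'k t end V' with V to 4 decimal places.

0 0 source 0.2727
1 2 load 0.3967
2 4 source 0.4530
3 6 load 0.4787
4 8 source 0.4903
5 10 load 0.4956

Γ_L=0.454545, Γ_S=0.454545; launch V₁=1·75/275=0.272727
k=0 src: V=0.2727
k=1 load: inc=0.272727, refl=0.272727·0.454545=0.1240; V=0.000000+0.272727+0.123967=0.3967
k=2 src: inc=0.123967, refl=0.123967·0.454545=0.0563; V=0.272727+0.123967+0.056349=0.4530
k=3 load: inc=0.056349, refl=0.056349·0.454545=0.0256; V=0.396694+0.056349+0.025613=0.4787
k=4 src: inc=0.025613, refl=0.025613·0.454545=0.0116; V=0.453043+0.025613+0.011642=0.4903
k=5 load: inc=0.011642, refl=0.011642·0.454545=0.0053; V=0.478656+0.011642+0.005292=0.4956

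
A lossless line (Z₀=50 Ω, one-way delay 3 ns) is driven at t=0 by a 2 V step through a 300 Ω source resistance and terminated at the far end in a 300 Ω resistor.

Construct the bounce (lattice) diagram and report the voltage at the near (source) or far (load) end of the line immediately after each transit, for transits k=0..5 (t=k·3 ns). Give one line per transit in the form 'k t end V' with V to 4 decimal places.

Γ_L=0.714286, Γ_S=0.714286; launch V₁=2·50/350=0.285714
k=0 src: V=0.2857
k=1 load: inc=0.285714, refl=0.285714·0.714286=0.2041; V=0.000000+0.285714+0.204082=0.4898
k=2 src: inc=0.204082, refl=0.204082·0.714286=0.1458; V=0.285714+0.204082+0.145773=0.6356
k=3 load: inc=0.145773, refl=0.145773·0.714286=0.1041; V=0.489796+0.145773+0.104123=0.7397
k=4 src: inc=0.104123, refl=0.104123·0.714286=0.0744; V=0.635569+0.104123+0.074374=0.8141
k=5 load: inc=0.074374, refl=0.074374·0.714286=0.0531; V=0.739692+0.074374+0.053124=0.8672

0 0 source 0.2857
1 3 load 0.4898
2 6 source 0.6356
3 9 load 0.7397
4 12 source 0.8141
5 15 load 0.8672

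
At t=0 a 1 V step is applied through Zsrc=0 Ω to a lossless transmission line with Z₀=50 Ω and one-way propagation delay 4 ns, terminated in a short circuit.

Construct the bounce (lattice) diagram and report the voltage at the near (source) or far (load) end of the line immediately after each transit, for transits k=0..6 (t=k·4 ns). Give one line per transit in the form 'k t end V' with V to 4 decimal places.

0 0 source 1.0000
1 4 load 0.0000
2 8 source 1.0000
3 12 load 0.0000
4 16 source 1.0000
5 20 load 0.0000
6 24 source 1.0000

Γ_L=-1.000000, Γ_S=-1.000000; launch V₁=1·50/50=1.000000
k=0 src: V=1.0000
k=1 load: inc=1.000000, refl=1.000000·-1.000000=-1.0000; V=0.000000+1.000000+-1.000000=0.0000
k=2 src: inc=-1.000000, refl=-1.000000·-1.000000=1.0000; V=1.000000+-1.000000+1.000000=1.0000
k=3 load: inc=1.000000, refl=1.000000·-1.000000=-1.0000; V=0.000000+1.000000+-1.000000=0.0000
k=4 src: inc=-1.000000, refl=-1.000000·-1.000000=1.0000; V=1.000000+-1.000000+1.000000=1.0000
k=5 load: inc=1.000000, refl=1.000000·-1.000000=-1.0000; V=0.000000+1.000000+-1.000000=0.0000
k=6 src: inc=-1.000000, refl=-1.000000·-1.000000=1.0000; V=1.000000+-1.000000+1.000000=1.0000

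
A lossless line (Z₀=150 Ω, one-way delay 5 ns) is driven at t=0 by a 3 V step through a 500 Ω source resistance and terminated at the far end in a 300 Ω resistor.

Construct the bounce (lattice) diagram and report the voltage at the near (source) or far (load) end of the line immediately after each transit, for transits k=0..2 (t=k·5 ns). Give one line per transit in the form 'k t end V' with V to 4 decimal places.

Γ_L=0.333333, Γ_S=0.538462; launch V₁=3·150/650=0.692308
k=0 src: V=0.6923
k=1 load: inc=0.692308, refl=0.692308·0.333333=0.2308; V=0.000000+0.692308+0.230769=0.9231
k=2 src: inc=0.230769, refl=0.230769·0.538462=0.1243; V=0.692308+0.230769+0.124260=1.0473

0 0 source 0.6923
1 5 load 0.9231
2 10 source 1.0473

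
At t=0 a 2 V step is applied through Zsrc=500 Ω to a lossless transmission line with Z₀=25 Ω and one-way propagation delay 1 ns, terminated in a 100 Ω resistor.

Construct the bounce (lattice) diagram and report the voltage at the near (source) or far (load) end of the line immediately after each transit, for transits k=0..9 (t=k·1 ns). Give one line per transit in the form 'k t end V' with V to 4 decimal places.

0 0 source 0.0952
1 1 load 0.1524
2 2 source 0.2041
3 3 load 0.2351
4 4 source 0.2632
5 5 load 0.2800
6 6 source 0.2952
7 7 load 0.3044
8 8 source 0.3127
9 9 load 0.3176

Γ_L=0.600000, Γ_S=0.904762; launch V₁=2·25/525=0.095238
k=0 src: V=0.0952
k=1 load: inc=0.095238, refl=0.095238·0.600000=0.0571; V=0.000000+0.095238+0.057143=0.1524
k=2 src: inc=0.057143, refl=0.057143·0.904762=0.0517; V=0.095238+0.057143+0.051701=0.2041
k=3 load: inc=0.051701, refl=0.051701·0.600000=0.0310; V=0.152381+0.051701+0.031020=0.2351
k=4 src: inc=0.031020, refl=0.031020·0.904762=0.0281; V=0.204082+0.031020+0.028066=0.2632
k=5 load: inc=0.028066, refl=0.028066·0.600000=0.0168; V=0.235102+0.028066+0.016840=0.2800
k=6 src: inc=0.016840, refl=0.016840·0.904762=0.0152; V=0.263168+0.016840+0.015236=0.2952
k=7 load: inc=0.015236, refl=0.015236·0.600000=0.0091; V=0.280008+0.015236+0.009142=0.3044
k=8 src: inc=0.009142, refl=0.009142·0.904762=0.0083; V=0.295244+0.009142+0.008271=0.3127
k=9 load: inc=0.008271, refl=0.008271·0.600000=0.0050; V=0.304385+0.008271+0.004963=0.3176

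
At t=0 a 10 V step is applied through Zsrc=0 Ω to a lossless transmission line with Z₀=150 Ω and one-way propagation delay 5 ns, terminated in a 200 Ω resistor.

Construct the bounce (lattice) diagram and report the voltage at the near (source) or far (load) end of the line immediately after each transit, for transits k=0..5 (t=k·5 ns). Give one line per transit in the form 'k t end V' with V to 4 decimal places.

0 0 source 10.0000
1 5 load 11.4286
2 10 source 10.0000
3 15 load 9.7959
4 20 source 10.0000
5 25 load 10.0292

Γ_L=0.142857, Γ_S=-1.000000; launch V₁=10·150/150=10.000000
k=0 src: V=10.0000
k=1 load: inc=10.000000, refl=10.000000·0.142857=1.4286; V=0.000000+10.000000+1.428571=11.4286
k=2 src: inc=1.428571, refl=1.428571·-1.000000=-1.4286; V=10.000000+1.428571+-1.428571=10.0000
k=3 load: inc=-1.428571, refl=-1.428571·0.142857=-0.2041; V=11.428571+-1.428571+-0.204082=9.7959
k=4 src: inc=-0.204082, refl=-0.204082·-1.000000=0.2041; V=10.000000+-0.204082+0.204082=10.0000
k=5 load: inc=0.204082, refl=0.204082·0.142857=0.0292; V=9.795918+0.204082+0.029155=10.0292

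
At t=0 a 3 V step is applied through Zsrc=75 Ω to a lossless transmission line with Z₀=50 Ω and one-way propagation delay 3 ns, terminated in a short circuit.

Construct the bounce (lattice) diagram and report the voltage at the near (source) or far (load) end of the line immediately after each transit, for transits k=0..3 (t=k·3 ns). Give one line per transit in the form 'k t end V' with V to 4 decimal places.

Γ_L=-1.000000, Γ_S=0.200000; launch V₁=3·50/125=1.200000
k=0 src: V=1.2000
k=1 load: inc=1.200000, refl=1.200000·-1.000000=-1.2000; V=0.000000+1.200000+-1.200000=0.0000
k=2 src: inc=-1.200000, refl=-1.200000·0.200000=-0.2400; V=1.200000+-1.200000+-0.240000=-0.2400
k=3 load: inc=-0.240000, refl=-0.240000·-1.000000=0.2400; V=0.000000+-0.240000+0.240000=0.0000

0 0 source 1.2000
1 3 load 0.0000
2 6 source -0.2400
3 9 load 0.0000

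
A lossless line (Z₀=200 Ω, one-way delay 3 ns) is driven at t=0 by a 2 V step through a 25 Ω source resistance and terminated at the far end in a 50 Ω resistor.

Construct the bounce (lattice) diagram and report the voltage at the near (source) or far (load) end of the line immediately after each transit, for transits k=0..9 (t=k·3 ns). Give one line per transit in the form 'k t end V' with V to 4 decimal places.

0 0 source 1.7778
1 3 load 0.7111
2 6 source 1.5407
3 9 load 1.0430
4 12 source 1.4301
5 15 load 1.1978
6 18 source 1.3785
7 21 load 1.2701
8 24 source 1.3544
9 27 load 1.3038

Γ_L=-0.600000, Γ_S=-0.777778; launch V₁=2·200/225=1.777778
k=0 src: V=1.7778
k=1 load: inc=1.777778, refl=1.777778·-0.600000=-1.0667; V=0.000000+1.777778+-1.066667=0.7111
k=2 src: inc=-1.066667, refl=-1.066667·-0.777778=0.8296; V=1.777778+-1.066667+0.829630=1.5407
k=3 load: inc=0.829630, refl=0.829630·-0.600000=-0.4978; V=0.711111+0.829630+-0.497778=1.0430
k=4 src: inc=-0.497778, refl=-0.497778·-0.777778=0.3872; V=1.540741+-0.497778+0.387160=1.4301
k=5 load: inc=0.387160, refl=0.387160·-0.600000=-0.2323; V=1.042963+0.387160+-0.232296=1.1978
k=6 src: inc=-0.232296, refl=-0.232296·-0.777778=0.1807; V=1.430123+-0.232296+0.180675=1.3785
k=7 load: inc=0.180675, refl=0.180675·-0.600000=-0.1084; V=1.197827+0.180675+-0.108405=1.2701
k=8 src: inc=-0.108405, refl=-0.108405·-0.777778=0.0843; V=1.378502+-0.108405+0.084315=1.3544
k=9 load: inc=0.084315, refl=0.084315·-0.600000=-0.0506; V=1.270097+0.084315+-0.050589=1.3038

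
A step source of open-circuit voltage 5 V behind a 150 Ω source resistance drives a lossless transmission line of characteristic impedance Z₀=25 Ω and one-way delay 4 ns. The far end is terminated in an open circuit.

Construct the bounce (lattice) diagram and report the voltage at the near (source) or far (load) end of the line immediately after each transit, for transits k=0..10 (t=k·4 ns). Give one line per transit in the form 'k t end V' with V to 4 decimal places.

Γ_L=1.000000, Γ_S=0.714286; launch V₁=5·25/175=0.714286
k=0 src: V=0.7143
k=1 load: inc=0.714286, refl=0.714286·1.000000=0.7143; V=0.000000+0.714286+0.714286=1.4286
k=2 src: inc=0.714286, refl=0.714286·0.714286=0.5102; V=0.714286+0.714286+0.510204=1.9388
k=3 load: inc=0.510204, refl=0.510204·1.000000=0.5102; V=1.428571+0.510204+0.510204=2.4490
k=4 src: inc=0.510204, refl=0.510204·0.714286=0.3644; V=1.938776+0.510204+0.364431=2.8134
k=5 load: inc=0.364431, refl=0.364431·1.000000=0.3644; V=2.448980+0.364431+0.364431=3.1778
k=6 src: inc=0.364431, refl=0.364431·0.714286=0.2603; V=2.813411+0.364431+0.260308=3.4382
k=7 load: inc=0.260308, refl=0.260308·1.000000=0.2603; V=3.177843+0.260308+0.260308=3.6985
k=8 src: inc=0.260308, refl=0.260308·0.714286=0.1859; V=3.438151+0.260308+0.185934=3.8844
k=9 load: inc=0.185934, refl=0.185934·1.000000=0.1859; V=3.698459+0.185934+0.185934=4.0703
k=10 src: inc=0.185934, refl=0.185934·0.714286=0.1328; V=3.884393+0.185934+0.132810=4.2031

0 0 source 0.7143
1 4 load 1.4286
2 8 source 1.9388
3 12 load 2.4490
4 16 source 2.8134
5 20 load 3.1778
6 24 source 3.4382
7 28 load 3.6985
8 32 source 3.8844
9 36 load 4.0703
10 40 source 4.2031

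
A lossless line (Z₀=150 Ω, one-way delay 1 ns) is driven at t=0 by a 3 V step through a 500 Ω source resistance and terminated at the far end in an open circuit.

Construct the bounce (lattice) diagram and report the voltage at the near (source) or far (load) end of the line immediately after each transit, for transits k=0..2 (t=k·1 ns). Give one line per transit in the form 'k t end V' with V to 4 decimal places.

0 0 source 0.6923
1 1 load 1.3846
2 2 source 1.7574

Γ_L=1.000000, Γ_S=0.538462; launch V₁=3·150/650=0.692308
k=0 src: V=0.6923
k=1 load: inc=0.692308, refl=0.692308·1.000000=0.6923; V=0.000000+0.692308+0.692308=1.3846
k=2 src: inc=0.692308, refl=0.692308·0.538462=0.3728; V=0.692308+0.692308+0.372781=1.7574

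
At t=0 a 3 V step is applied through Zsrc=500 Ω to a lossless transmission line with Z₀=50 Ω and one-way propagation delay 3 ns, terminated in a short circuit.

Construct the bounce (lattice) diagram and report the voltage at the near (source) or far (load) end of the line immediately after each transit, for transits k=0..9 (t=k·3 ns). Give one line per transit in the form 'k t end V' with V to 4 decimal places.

Γ_L=-1.000000, Γ_S=0.818182; launch V₁=3·50/550=0.272727
k=0 src: V=0.2727
k=1 load: inc=0.272727, refl=0.272727·-1.000000=-0.2727; V=0.000000+0.272727+-0.272727=0.0000
k=2 src: inc=-0.272727, refl=-0.272727·0.818182=-0.2231; V=0.272727+-0.272727+-0.223140=-0.2231
k=3 load: inc=-0.223140, refl=-0.223140·-1.000000=0.2231; V=0.000000+-0.223140+0.223140=0.0000
k=4 src: inc=0.223140, refl=0.223140·0.818182=0.1826; V=-0.223140+0.223140+0.182569=0.1826
k=5 load: inc=0.182569, refl=0.182569·-1.000000=-0.1826; V=0.000000+0.182569+-0.182569=0.0000
k=6 src: inc=-0.182569, refl=-0.182569·0.818182=-0.1494; V=0.182569+-0.182569+-0.149375=-0.1494
k=7 load: inc=-0.149375, refl=-0.149375·-1.000000=0.1494; V=0.000000+-0.149375+0.149375=0.0000
k=8 src: inc=0.149375, refl=0.149375·0.818182=0.1222; V=-0.149375+0.149375+0.122216=0.1222
k=9 load: inc=0.122216, refl=0.122216·-1.000000=-0.1222; V=0.000000+0.122216+-0.122216=0.0000

0 0 source 0.2727
1 3 load 0.0000
2 6 source -0.2231
3 9 load 0.0000
4 12 source 0.1826
5 15 load 0.0000
6 18 source -0.1494
7 21 load 0.0000
8 24 source 0.1222
9 27 load 0.0000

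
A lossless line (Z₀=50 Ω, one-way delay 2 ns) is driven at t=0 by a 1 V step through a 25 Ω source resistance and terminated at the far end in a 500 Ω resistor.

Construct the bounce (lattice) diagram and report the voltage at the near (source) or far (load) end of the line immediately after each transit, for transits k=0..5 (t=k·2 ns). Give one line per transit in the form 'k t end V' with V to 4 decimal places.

Γ_L=0.818182, Γ_S=-0.333333; launch V₁=1·50/75=0.666667
k=0 src: V=0.6667
k=1 load: inc=0.666667, refl=0.666667·0.818182=0.5455; V=0.000000+0.666667+0.545455=1.2121
k=2 src: inc=0.545455, refl=0.545455·-0.333333=-0.1818; V=0.666667+0.545455+-0.181818=1.0303
k=3 load: inc=-0.181818, refl=-0.181818·0.818182=-0.1488; V=1.212121+-0.181818+-0.148760=0.8815
k=4 src: inc=-0.148760, refl=-0.148760·-0.333333=0.0496; V=1.030303+-0.148760+0.049587=0.9311
k=5 load: inc=0.049587, refl=0.049587·0.818182=0.0406; V=0.881543+0.049587+0.040571=0.9717

0 0 source 0.6667
1 2 load 1.2121
2 4 source 1.0303
3 6 load 0.8815
4 8 source 0.9311
5 10 load 0.9717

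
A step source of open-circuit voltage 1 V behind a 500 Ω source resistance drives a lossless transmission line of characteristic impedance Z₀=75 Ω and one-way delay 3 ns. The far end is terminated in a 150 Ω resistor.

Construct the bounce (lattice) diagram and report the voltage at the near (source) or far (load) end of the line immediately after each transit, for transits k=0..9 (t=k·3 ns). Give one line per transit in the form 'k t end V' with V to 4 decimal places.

0 0 source 0.1304
1 3 load 0.1739
2 6 source 0.2060
3 9 load 0.2168
4 12 source 0.2247
5 15 load 0.2273
6 18 source 0.2293
7 21 load 0.2299
8 24 source 0.2304
9 27 load 0.2306

Γ_L=0.333333, Γ_S=0.739130; launch V₁=1·75/575=0.130435
k=0 src: V=0.1304
k=1 load: inc=0.130435, refl=0.130435·0.333333=0.0435; V=0.000000+0.130435+0.043478=0.1739
k=2 src: inc=0.043478, refl=0.043478·0.739130=0.0321; V=0.130435+0.043478+0.032136=0.2060
k=3 load: inc=0.032136, refl=0.032136·0.333333=0.0107; V=0.173913+0.032136+0.010712=0.2168
k=4 src: inc=0.010712, refl=0.010712·0.739130=0.0079; V=0.206049+0.010712+0.007918=0.2247
k=5 load: inc=0.007918, refl=0.007918·0.333333=0.0026; V=0.216761+0.007918+0.002639=0.2273
k=6 src: inc=0.002639, refl=0.002639·0.739130=0.0020; V=0.224679+0.002639+0.001951=0.2293
k=7 load: inc=0.001951, refl=0.001951·0.333333=0.0007; V=0.227318+0.001951+0.000650=0.2299
k=8 src: inc=0.000650, refl=0.000650·0.739130=0.0005; V=0.229269+0.000650+0.000481=0.2304
k=9 load: inc=0.000481, refl=0.000481·0.333333=0.0002; V=0.229919+0.000481+0.000160=0.2306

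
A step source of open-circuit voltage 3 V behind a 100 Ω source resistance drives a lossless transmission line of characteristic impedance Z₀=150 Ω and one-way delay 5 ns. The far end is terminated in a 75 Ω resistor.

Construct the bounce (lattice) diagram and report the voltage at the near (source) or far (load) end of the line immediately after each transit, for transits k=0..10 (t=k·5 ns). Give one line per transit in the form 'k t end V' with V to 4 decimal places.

0 0 source 1.8000
1 5 load 1.2000
2 10 source 1.3200
3 15 load 1.2800
4 20 source 1.2880
5 25 load 1.2853
6 30 source 1.2859
7 35 load 1.2857
8 40 source 1.2857
9 45 load 1.2857
10 50 source 1.2857

Γ_L=-0.333333, Γ_S=-0.200000; launch V₁=3·150/250=1.800000
k=0 src: V=1.8000
k=1 load: inc=1.800000, refl=1.800000·-0.333333=-0.6000; V=0.000000+1.800000+-0.600000=1.2000
k=2 src: inc=-0.600000, refl=-0.600000·-0.200000=0.1200; V=1.800000+-0.600000+0.120000=1.3200
k=3 load: inc=0.120000, refl=0.120000·-0.333333=-0.0400; V=1.200000+0.120000+-0.040000=1.2800
k=4 src: inc=-0.040000, refl=-0.040000·-0.200000=0.0080; V=1.320000+-0.040000+0.008000=1.2880
k=5 load: inc=0.008000, refl=0.008000·-0.333333=-0.0027; V=1.280000+0.008000+-0.002667=1.2853
k=6 src: inc=-0.002667, refl=-0.002667·-0.200000=0.0005; V=1.288000+-0.002667+0.000533=1.2859
k=7 load: inc=0.000533, refl=0.000533·-0.333333=-0.0002; V=1.285333+0.000533+-0.000178=1.2857
k=8 src: inc=-0.000178, refl=-0.000178·-0.200000=0.0000; V=1.285867+-0.000178+0.000036=1.2857
k=9 load: inc=0.000036, refl=0.000036·-0.333333=-0.0000; V=1.285689+0.000036+-0.000012=1.2857
k=10 src: inc=-0.000012, refl=-0.000012·-0.200000=0.0000; V=1.285724+-0.000012+0.000002=1.2857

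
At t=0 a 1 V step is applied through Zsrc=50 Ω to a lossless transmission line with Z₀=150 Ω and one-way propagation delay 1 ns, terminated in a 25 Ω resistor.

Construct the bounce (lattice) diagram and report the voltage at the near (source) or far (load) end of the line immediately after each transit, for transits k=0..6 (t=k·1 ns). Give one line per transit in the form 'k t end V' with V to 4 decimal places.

Γ_L=-0.714286, Γ_S=-0.500000; launch V₁=1·150/200=0.750000
k=0 src: V=0.7500
k=1 load: inc=0.750000, refl=0.750000·-0.714286=-0.5357; V=0.000000+0.750000+-0.535714=0.2143
k=2 src: inc=-0.535714, refl=-0.535714·-0.500000=0.2679; V=0.750000+-0.535714+0.267857=0.4821
k=3 load: inc=0.267857, refl=0.267857·-0.714286=-0.1913; V=0.214286+0.267857+-0.191327=0.2908
k=4 src: inc=-0.191327, refl=-0.191327·-0.500000=0.0957; V=0.482143+-0.191327+0.095663=0.3865
k=5 load: inc=0.095663, refl=0.095663·-0.714286=-0.0683; V=0.290816+0.095663+-0.068331=0.3181
k=6 src: inc=-0.068331, refl=-0.068331·-0.500000=0.0342; V=0.386480+-0.068331+0.034165=0.3523

0 0 source 0.7500
1 1 load 0.2143
2 2 source 0.4821
3 3 load 0.2908
4 4 source 0.3865
5 5 load 0.3181
6 6 source 0.3523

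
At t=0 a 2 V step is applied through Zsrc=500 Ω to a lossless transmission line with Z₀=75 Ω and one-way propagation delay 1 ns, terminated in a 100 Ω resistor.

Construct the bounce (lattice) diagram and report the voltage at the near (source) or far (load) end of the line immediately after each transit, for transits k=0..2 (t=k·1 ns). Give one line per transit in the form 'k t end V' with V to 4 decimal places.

0 0 source 0.2609
1 1 load 0.2981
2 2 source 0.3257

Γ_L=0.142857, Γ_S=0.739130; launch V₁=2·75/575=0.260870
k=0 src: V=0.2609
k=1 load: inc=0.260870, refl=0.260870·0.142857=0.0373; V=0.000000+0.260870+0.037267=0.2981
k=2 src: inc=0.037267, refl=0.037267·0.739130=0.0275; V=0.260870+0.037267+0.027545=0.3257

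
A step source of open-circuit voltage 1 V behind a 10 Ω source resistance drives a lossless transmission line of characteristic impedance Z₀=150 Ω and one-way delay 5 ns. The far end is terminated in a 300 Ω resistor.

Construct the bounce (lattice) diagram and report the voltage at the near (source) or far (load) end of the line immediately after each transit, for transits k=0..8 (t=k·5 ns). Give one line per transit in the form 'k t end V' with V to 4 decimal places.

Γ_L=0.333333, Γ_S=-0.875000; launch V₁=1·150/160=0.937500
k=0 src: V=0.9375
k=1 load: inc=0.937500, refl=0.937500·0.333333=0.3125; V=0.000000+0.937500+0.312500=1.2500
k=2 src: inc=0.312500, refl=0.312500·-0.875000=-0.2734; V=0.937500+0.312500+-0.273438=0.9766
k=3 load: inc=-0.273438, refl=-0.273438·0.333333=-0.0911; V=1.250000+-0.273438+-0.091146=0.8854
k=4 src: inc=-0.091146, refl=-0.091146·-0.875000=0.0798; V=0.976562+-0.091146+0.079753=0.9652
k=5 load: inc=0.079753, refl=0.079753·0.333333=0.0266; V=0.885417+0.079753+0.026584=0.9918
k=6 src: inc=0.026584, refl=0.026584·-0.875000=-0.0233; V=0.965169+0.026584+-0.023261=0.9685
k=7 load: inc=-0.023261, refl=-0.023261·0.333333=-0.0078; V=0.991753+-0.023261+-0.007754=0.9607
k=8 src: inc=-0.007754, refl=-0.007754·-0.875000=0.0068; V=0.968492+-0.007754+0.006785=0.9675

0 0 source 0.9375
1 5 load 1.2500
2 10 source 0.9766
3 15 load 0.8854
4 20 source 0.9652
5 25 load 0.9918
6 30 source 0.9685
7 35 load 0.9607
8 40 source 0.9675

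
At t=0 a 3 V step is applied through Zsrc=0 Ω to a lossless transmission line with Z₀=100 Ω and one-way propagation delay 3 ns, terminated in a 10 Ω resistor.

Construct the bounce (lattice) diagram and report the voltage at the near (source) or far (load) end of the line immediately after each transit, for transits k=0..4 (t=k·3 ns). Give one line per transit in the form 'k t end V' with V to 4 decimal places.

0 0 source 3.0000
1 3 load 0.5455
2 6 source 3.0000
3 9 load 0.9917
4 12 source 3.0000

Γ_L=-0.818182, Γ_S=-1.000000; launch V₁=3·100/100=3.000000
k=0 src: V=3.0000
k=1 load: inc=3.000000, refl=3.000000·-0.818182=-2.4545; V=0.000000+3.000000+-2.454545=0.5455
k=2 src: inc=-2.454545, refl=-2.454545·-1.000000=2.4545; V=3.000000+-2.454545+2.454545=3.0000
k=3 load: inc=2.454545, refl=2.454545·-0.818182=-2.0083; V=0.545455+2.454545+-2.008264=0.9917
k=4 src: inc=-2.008264, refl=-2.008264·-1.000000=2.0083; V=3.000000+-2.008264+2.008264=3.0000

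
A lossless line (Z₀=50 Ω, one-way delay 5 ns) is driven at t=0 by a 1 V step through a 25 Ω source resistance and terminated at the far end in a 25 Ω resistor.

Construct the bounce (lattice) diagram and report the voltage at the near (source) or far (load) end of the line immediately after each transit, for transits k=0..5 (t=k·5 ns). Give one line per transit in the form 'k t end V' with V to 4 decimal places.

0 0 source 0.6667
1 5 load 0.4444
2 10 source 0.5185
3 15 load 0.4938
4 20 source 0.5021
5 25 load 0.4993

Γ_L=-0.333333, Γ_S=-0.333333; launch V₁=1·50/75=0.666667
k=0 src: V=0.6667
k=1 load: inc=0.666667, refl=0.666667·-0.333333=-0.2222; V=0.000000+0.666667+-0.222222=0.4444
k=2 src: inc=-0.222222, refl=-0.222222·-0.333333=0.0741; V=0.666667+-0.222222+0.074074=0.5185
k=3 load: inc=0.074074, refl=0.074074·-0.333333=-0.0247; V=0.444444+0.074074+-0.024691=0.4938
k=4 src: inc=-0.024691, refl=-0.024691·-0.333333=0.0082; V=0.518519+-0.024691+0.008230=0.5021
k=5 load: inc=0.008230, refl=0.008230·-0.333333=-0.0027; V=0.493827+0.008230+-0.002743=0.4993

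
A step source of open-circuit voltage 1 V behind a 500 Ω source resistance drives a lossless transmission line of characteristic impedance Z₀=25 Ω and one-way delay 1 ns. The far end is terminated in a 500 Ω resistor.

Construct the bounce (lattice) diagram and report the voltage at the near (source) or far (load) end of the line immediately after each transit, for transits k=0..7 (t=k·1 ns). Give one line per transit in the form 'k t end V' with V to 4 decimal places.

0 0 source 0.0476
1 1 load 0.0907
2 2 source 0.1297
3 3 load 0.1650
4 4 source 0.1969
5 5 load 0.2257
6 6 source 0.2519
7 7 load 0.2755

Γ_L=0.904762, Γ_S=0.904762; launch V₁=1·25/525=0.047619
k=0 src: V=0.0476
k=1 load: inc=0.047619, refl=0.047619·0.904762=0.0431; V=0.000000+0.047619+0.043084=0.0907
k=2 src: inc=0.043084, refl=0.043084·0.904762=0.0390; V=0.047619+0.043084+0.038981=0.1297
k=3 load: inc=0.038981, refl=0.038981·0.904762=0.0353; V=0.090703+0.038981+0.035268=0.1650
k=4 src: inc=0.035268, refl=0.035268·0.904762=0.0319; V=0.129684+0.035268+0.031909=0.1969
k=5 load: inc=0.031909, refl=0.031909·0.904762=0.0289; V=0.164952+0.031909+0.028870=0.2257
k=6 src: inc=0.028870, refl=0.028870·0.904762=0.0261; V=0.196861+0.028870+0.026121=0.2519
k=7 load: inc=0.026121, refl=0.026121·0.904762=0.0236; V=0.225732+0.026121+0.023633=0.2755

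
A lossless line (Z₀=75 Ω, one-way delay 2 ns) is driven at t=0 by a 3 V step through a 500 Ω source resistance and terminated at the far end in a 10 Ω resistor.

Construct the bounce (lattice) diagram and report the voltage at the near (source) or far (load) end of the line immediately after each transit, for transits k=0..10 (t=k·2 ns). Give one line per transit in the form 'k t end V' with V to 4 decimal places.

0 0 source 0.3913
1 2 load 0.0921
2 4 source -0.1291
3 6 load 0.0400
4 8 source 0.1650
5 10 load 0.0694
6 12 source -0.0012
7 14 load 0.0528
8 16 source 0.0928
9 18 load 0.0622
10 20 source 0.0396

Γ_L=-0.764706, Γ_S=0.739130; launch V₁=3·75/575=0.391304
k=0 src: V=0.3913
k=1 load: inc=0.391304, refl=0.391304·-0.764706=-0.2992; V=0.000000+0.391304+-0.299233=0.0921
k=2 src: inc=-0.299233, refl=-0.299233·0.739130=-0.2212; V=0.391304+-0.299233+-0.221172=-0.1291
k=3 load: inc=-0.221172, refl=-0.221172·-0.764706=0.1691; V=0.092072+-0.221172+0.169132=0.0400
k=4 src: inc=0.169132, refl=0.169132·0.739130=0.1250; V=-0.129100+0.169132+0.125010=0.1650
k=5 load: inc=0.125010, refl=0.125010·-0.764706=-0.0956; V=0.040031+0.125010+-0.095596=0.0694
k=6 src: inc=-0.095596, refl=-0.095596·0.739130=-0.0707; V=0.165041+-0.095596+-0.070658=-0.0012
k=7 load: inc=-0.070658, refl=-0.070658·-0.764706=0.0540; V=0.069445+-0.070658+0.054033=0.0528
k=8 src: inc=0.054033, refl=0.054033·0.739130=0.0399; V=-0.001213+0.054033+0.039937=0.0928
k=9 load: inc=0.039937, refl=0.039937·-0.764706=-0.0305; V=0.052820+0.039937+-0.030540=0.0622
k=10 src: inc=-0.030540, refl=-0.030540·0.739130=-0.0226; V=0.092757+-0.030540+-0.022573=0.0396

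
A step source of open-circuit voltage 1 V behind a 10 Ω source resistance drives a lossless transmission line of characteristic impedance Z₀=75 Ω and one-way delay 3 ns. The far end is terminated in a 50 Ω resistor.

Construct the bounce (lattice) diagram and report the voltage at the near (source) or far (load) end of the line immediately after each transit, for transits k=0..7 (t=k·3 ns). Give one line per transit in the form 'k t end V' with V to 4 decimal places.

Γ_L=-0.200000, Γ_S=-0.764706; launch V₁=1·75/85=0.882353
k=0 src: V=0.8824
k=1 load: inc=0.882353, refl=0.882353·-0.200000=-0.1765; V=0.000000+0.882353+-0.176471=0.7059
k=2 src: inc=-0.176471, refl=-0.176471·-0.764706=0.1349; V=0.882353+-0.176471+0.134948=0.8408
k=3 load: inc=0.134948, refl=0.134948·-0.200000=-0.0270; V=0.705882+0.134948+-0.026990=0.8138
k=4 src: inc=-0.026990, refl=-0.026990·-0.764706=0.0206; V=0.840830+-0.026990+0.020639=0.8345
k=5 load: inc=0.020639, refl=0.020639·-0.200000=-0.0041; V=0.813841+0.020639+-0.004128=0.8304
k=6 src: inc=-0.004128, refl=-0.004128·-0.764706=0.0032; V=0.834480+-0.004128+0.003157=0.8335
k=7 load: inc=0.003157, refl=0.003157·-0.200000=-0.0006; V=0.830352+0.003157+-0.000631=0.8329

0 0 source 0.8824
1 3 load 0.7059
2 6 source 0.8408
3 9 load 0.8138
4 12 source 0.8345
5 15 load 0.8304
6 18 source 0.8335
7 21 load 0.8329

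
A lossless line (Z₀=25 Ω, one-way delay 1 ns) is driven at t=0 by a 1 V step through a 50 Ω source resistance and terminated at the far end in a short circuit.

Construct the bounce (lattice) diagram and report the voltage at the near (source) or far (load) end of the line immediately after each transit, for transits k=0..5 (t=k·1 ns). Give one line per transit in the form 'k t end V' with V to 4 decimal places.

0 0 source 0.3333
1 1 load 0.0000
2 2 source -0.1111
3 3 load 0.0000
4 4 source 0.0370
5 5 load 0.0000

Γ_L=-1.000000, Γ_S=0.333333; launch V₁=1·25/75=0.333333
k=0 src: V=0.3333
k=1 load: inc=0.333333, refl=0.333333·-1.000000=-0.3333; V=0.000000+0.333333+-0.333333=0.0000
k=2 src: inc=-0.333333, refl=-0.333333·0.333333=-0.1111; V=0.333333+-0.333333+-0.111111=-0.1111
k=3 load: inc=-0.111111, refl=-0.111111·-1.000000=0.1111; V=0.000000+-0.111111+0.111111=0.0000
k=4 src: inc=0.111111, refl=0.111111·0.333333=0.0370; V=-0.111111+0.111111+0.037037=0.0370
k=5 load: inc=0.037037, refl=0.037037·-1.000000=-0.0370; V=0.000000+0.037037+-0.037037=0.0000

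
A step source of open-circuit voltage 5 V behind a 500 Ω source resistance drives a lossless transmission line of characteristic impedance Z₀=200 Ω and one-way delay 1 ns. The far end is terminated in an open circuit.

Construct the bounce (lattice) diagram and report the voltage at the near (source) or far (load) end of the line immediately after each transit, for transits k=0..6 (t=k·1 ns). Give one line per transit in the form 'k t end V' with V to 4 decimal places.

0 0 source 1.4286
1 1 load 2.8571
2 2 source 3.4694
3 3 load 4.0816
4 4 source 4.3440
5 5 load 4.6064
6 6 source 4.7189

Γ_L=1.000000, Γ_S=0.428571; launch V₁=5·200/700=1.428571
k=0 src: V=1.4286
k=1 load: inc=1.428571, refl=1.428571·1.000000=1.4286; V=0.000000+1.428571+1.428571=2.8571
k=2 src: inc=1.428571, refl=1.428571·0.428571=0.6122; V=1.428571+1.428571+0.612245=3.4694
k=3 load: inc=0.612245, refl=0.612245·1.000000=0.6122; V=2.857143+0.612245+0.612245=4.0816
k=4 src: inc=0.612245, refl=0.612245·0.428571=0.2624; V=3.469388+0.612245+0.262391=4.3440
k=5 load: inc=0.262391, refl=0.262391·1.000000=0.2624; V=4.081633+0.262391+0.262391=4.6064
k=6 src: inc=0.262391, refl=0.262391·0.428571=0.1125; V=4.344023+0.262391+0.112453=4.7189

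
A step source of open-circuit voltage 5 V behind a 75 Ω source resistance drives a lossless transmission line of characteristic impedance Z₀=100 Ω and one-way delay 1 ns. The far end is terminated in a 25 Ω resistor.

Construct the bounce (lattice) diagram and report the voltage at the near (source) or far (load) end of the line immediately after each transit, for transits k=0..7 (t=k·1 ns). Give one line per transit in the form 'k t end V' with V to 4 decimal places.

0 0 source 2.8571
1 1 load 1.1429
2 2 source 1.3878
3 3 load 1.2408
4 4 source 1.2618
5 5 load 1.2492
6 6 source 1.2510
7 7 load 1.2499

Γ_L=-0.600000, Γ_S=-0.142857; launch V₁=5·100/175=2.857143
k=0 src: V=2.8571
k=1 load: inc=2.857143, refl=2.857143·-0.600000=-1.7143; V=0.000000+2.857143+-1.714286=1.1429
k=2 src: inc=-1.714286, refl=-1.714286·-0.142857=0.2449; V=2.857143+-1.714286+0.244898=1.3878
k=3 load: inc=0.244898, refl=0.244898·-0.600000=-0.1469; V=1.142857+0.244898+-0.146939=1.2408
k=4 src: inc=-0.146939, refl=-0.146939·-0.142857=0.0210; V=1.387755+-0.146939+0.020991=1.2618
k=5 load: inc=0.020991, refl=0.020991·-0.600000=-0.0126; V=1.240816+0.020991+-0.012595=1.2492
k=6 src: inc=-0.012595, refl=-0.012595·-0.142857=0.0018; V=1.261808+-0.012595+0.001799=1.2510
k=7 load: inc=0.001799, refl=0.001799·-0.600000=-0.0011; V=1.249213+0.001799+-0.001080=1.2499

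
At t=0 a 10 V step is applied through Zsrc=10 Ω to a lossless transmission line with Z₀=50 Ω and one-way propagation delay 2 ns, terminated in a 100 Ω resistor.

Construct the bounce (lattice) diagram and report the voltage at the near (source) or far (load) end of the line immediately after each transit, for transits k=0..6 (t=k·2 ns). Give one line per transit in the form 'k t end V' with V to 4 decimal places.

Γ_L=0.333333, Γ_S=-0.666667; launch V₁=10·50/60=8.333333
k=0 src: V=8.3333
k=1 load: inc=8.333333, refl=8.333333·0.333333=2.7778; V=0.000000+8.333333+2.777778=11.1111
k=2 src: inc=2.777778, refl=2.777778·-0.666667=-1.8519; V=8.333333+2.777778+-1.851852=9.2593
k=3 load: inc=-1.851852, refl=-1.851852·0.333333=-0.6173; V=11.111111+-1.851852+-0.617284=8.6420
k=4 src: inc=-0.617284, refl=-0.617284·-0.666667=0.4115; V=9.259259+-0.617284+0.411523=9.0535
k=5 load: inc=0.411523, refl=0.411523·0.333333=0.1372; V=8.641975+0.411523+0.137174=9.1907
k=6 src: inc=0.137174, refl=0.137174·-0.666667=-0.0914; V=9.053498+0.137174+-0.091449=9.0992

0 0 source 8.3333
1 2 load 11.1111
2 4 source 9.2593
3 6 load 8.6420
4 8 source 9.0535
5 10 load 9.1907
6 12 source 9.0992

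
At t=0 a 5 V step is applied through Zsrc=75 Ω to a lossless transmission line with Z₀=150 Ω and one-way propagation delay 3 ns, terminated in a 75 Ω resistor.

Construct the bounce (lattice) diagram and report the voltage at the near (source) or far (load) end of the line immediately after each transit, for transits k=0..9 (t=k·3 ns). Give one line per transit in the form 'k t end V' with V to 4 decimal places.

0 0 source 3.3333
1 3 load 2.2222
2 6 source 2.5926
3 9 load 2.4691
4 12 source 2.5103
5 15 load 2.4966
6 18 source 2.5011
7 21 load 2.4996
8 24 source 2.5001
9 27 load 2.5000

Γ_L=-0.333333, Γ_S=-0.333333; launch V₁=5·150/225=3.333333
k=0 src: V=3.3333
k=1 load: inc=3.333333, refl=3.333333·-0.333333=-1.1111; V=0.000000+3.333333+-1.111111=2.2222
k=2 src: inc=-1.111111, refl=-1.111111·-0.333333=0.3704; V=3.333333+-1.111111+0.370370=2.5926
k=3 load: inc=0.370370, refl=0.370370·-0.333333=-0.1235; V=2.222222+0.370370+-0.123457=2.4691
k=4 src: inc=-0.123457, refl=-0.123457·-0.333333=0.0412; V=2.592593+-0.123457+0.041152=2.5103
k=5 load: inc=0.041152, refl=0.041152·-0.333333=-0.0137; V=2.469136+0.041152+-0.013717=2.4966
k=6 src: inc=-0.013717, refl=-0.013717·-0.333333=0.0046; V=2.510288+-0.013717+0.004572=2.5011
k=7 load: inc=0.004572, refl=0.004572·-0.333333=-0.0015; V=2.496571+0.004572+-0.001524=2.4996
k=8 src: inc=-0.001524, refl=-0.001524·-0.333333=0.0005; V=2.501143+-0.001524+0.000508=2.5001
k=9 load: inc=0.000508, refl=0.000508·-0.333333=-0.0002; V=2.499619+0.000508+-0.000169=2.5000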